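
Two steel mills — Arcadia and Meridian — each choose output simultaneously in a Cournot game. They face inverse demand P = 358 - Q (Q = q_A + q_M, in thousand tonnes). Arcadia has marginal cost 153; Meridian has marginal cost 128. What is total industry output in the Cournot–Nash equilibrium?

Arcadia's profit: π_A = (358 - Q)q_A - (153q_A). Setting ∂π_A/∂q_A = 0: 205 - 2q_A - (q_M) = 0.
Meridian's profit: π_M = (358 - Q)q_M - (128q_M). Setting ∂π_M/∂q_M = 0: 230 - 2q_M - (q_A) = 0.
So q_A = (205 - q_M)/2 and q_M = (230 - q_A)/2.
Substituting one into the other gives q_A = 60 and q_M = 85.
Total output Q = 60 + 85 = 145.

145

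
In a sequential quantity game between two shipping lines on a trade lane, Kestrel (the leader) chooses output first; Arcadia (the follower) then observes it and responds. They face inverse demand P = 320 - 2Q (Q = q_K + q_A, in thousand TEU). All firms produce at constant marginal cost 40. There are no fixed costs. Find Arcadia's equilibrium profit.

Solve by backward induction. Given q_K, the follower Arcadia maximises π_A = (320 - 2q_K - 2q_A)q_A - 40q_A.
Setting the follower's marginal profit to zero, 280 - 2q_K - 4q_A = 0, i.e. q_A = (280 - 2q_K)/4.
The leader anticipates this reaction. Substituting into P = 320 - 2Q gives P = 180 - q_K, so π_K = (180 - q_K)q_K - 40q_K.
The leader's first-order condition 140 - 2q_K = 0 yields q_K = 70.
Then q_A = (280 - 2·70)/4 = 35.
Price P = 320 - 2·105 = 110.
Arcadia's profit: (110 - 40)·35 = 2450.

2450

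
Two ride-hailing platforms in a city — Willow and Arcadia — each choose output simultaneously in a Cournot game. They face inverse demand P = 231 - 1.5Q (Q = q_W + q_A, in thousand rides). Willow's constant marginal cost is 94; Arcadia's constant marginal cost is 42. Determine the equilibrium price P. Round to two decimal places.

Willow's profit: π_W = (231 - 1.5Q)q_W - (94q_W). Setting ∂π_W/∂q_W = 0: 137 - 3q_W - (3/2)(q_A) = 0.
Arcadia's first-order condition: 189 - 3q_A - (3/2)(q_W) = 0.
So q_W = (137 - (3/2)q_A)/3 and q_A = (189 - (3/2)q_W)/3.
Substituting one into the other gives q_W = 170/9 and q_A = 482/9.
Total output Q = 652/9, so price P = 231 - (3/2)·(652/9) = 367/3.

122.33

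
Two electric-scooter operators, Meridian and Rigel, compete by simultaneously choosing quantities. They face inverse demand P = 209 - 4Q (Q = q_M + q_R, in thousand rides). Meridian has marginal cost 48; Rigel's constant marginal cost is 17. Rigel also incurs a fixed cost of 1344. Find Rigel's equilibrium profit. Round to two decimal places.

37.36

Meridian's profit: π_M = (209 - 4Q)q_M - (48q_M). Setting ∂π_M/∂q_M = 0: 161 - 8q_M - 4(q_R) = 0.
Rigel's first-order condition: 192 - 8q_R - 4(q_M) = 0.
Best responses: q_M = (161 - 4q_R)/8, q_R = (192 - 4q_M)/8.
Substituting one into the other gives q_M = 65/6 and q_R = 223/12.
Price P = 209 - 4·(353/12) = 274/3.
Rigel's profit: (274/3 - 17)·(223/12) - 1344 = 1345/36.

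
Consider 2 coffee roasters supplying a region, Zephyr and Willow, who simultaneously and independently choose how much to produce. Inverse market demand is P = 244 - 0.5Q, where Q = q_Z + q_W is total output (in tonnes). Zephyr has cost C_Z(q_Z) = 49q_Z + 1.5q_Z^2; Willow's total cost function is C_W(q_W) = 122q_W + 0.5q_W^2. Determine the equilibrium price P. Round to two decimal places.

Zephyr's profit: π_Z = (244 - 0.5Q)q_Z - (49q_Z + (3/2)q_Z²). Setting ∂π_Z/∂q_Z = 0: 195 - 4q_Z - (1/2)(q_W) = 0.
Willow's first-order condition: 122 - 2q_W - (1/2)(q_Z) = 0.
Rearranging gives the reaction functions q_Z = (195 - (1/2)q_W)/4 and q_W = (122 - (1/2)q_Z)/2.
Solving the pair: q_Z = 1316/31, q_W = 1562/31.
Total output Q = 92.8387, so price P = 244 - (1/2)·92.8387 = 197.5806.

197.58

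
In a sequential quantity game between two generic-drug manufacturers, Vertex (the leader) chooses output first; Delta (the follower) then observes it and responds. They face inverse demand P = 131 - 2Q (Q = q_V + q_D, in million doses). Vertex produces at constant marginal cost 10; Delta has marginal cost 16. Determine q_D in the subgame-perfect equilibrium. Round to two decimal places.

Solve by backward induction. Given q_V, the follower Delta maximises π_D = (131 - 2q_V - 2q_D)q_D - 16q_D.
Follower FOC: 115 - 2q_V - 4q_D = 0, so q_D(q_V) = (115 - 2q_V)/4.
Vertex substitutes q_D(q_V) into its own profit: π_V = q_V(131 - 2q_V - (115 - 2q_V)/2) - 10q_V = (147/2 - q_V)q_V - 10q_V.
The leader's first-order condition 127/2 - 2q_V = 0 yields q_V = 127/4.
Then q_D = (115 - 2·(127/4))/4 = 103/8.

12.88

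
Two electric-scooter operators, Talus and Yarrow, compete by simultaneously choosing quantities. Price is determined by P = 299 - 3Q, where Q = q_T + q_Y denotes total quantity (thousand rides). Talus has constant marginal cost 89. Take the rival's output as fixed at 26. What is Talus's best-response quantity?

With the rival's output fixed at 26, Talus's profit is π_T = (299 - 3·26 - 3q_T)q_T - (89q_T) = (221 - 3q_T)q_T - (89q_T).
∂π_T/∂q_T = 132 - 6q_T = 0, so q_T = 22.

22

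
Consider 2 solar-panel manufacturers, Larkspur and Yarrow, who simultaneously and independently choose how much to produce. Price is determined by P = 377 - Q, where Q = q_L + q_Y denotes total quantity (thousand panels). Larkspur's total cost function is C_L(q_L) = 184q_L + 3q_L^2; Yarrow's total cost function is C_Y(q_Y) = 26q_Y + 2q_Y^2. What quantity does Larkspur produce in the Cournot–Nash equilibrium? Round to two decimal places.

Larkspur's profit: π_L = (377 - Q)q_L - (184q_L + 3q_L²). Setting ∂π_L/∂q_L = 0: 193 - 8q_L - (q_Y) = 0.
Yarrow's profit: π_Y = (377 - Q)q_Y - (26q_Y + 2q_Y²). Setting ∂π_Y/∂q_Y = 0: 351 - 6q_Y - (q_L) = 0.
Best responses: q_L = (193 - q_Y)/8, q_Y = (351 - q_L)/6.
Substituting one into the other gives q_L = 807/47 and q_Y = 55.6383.

17.17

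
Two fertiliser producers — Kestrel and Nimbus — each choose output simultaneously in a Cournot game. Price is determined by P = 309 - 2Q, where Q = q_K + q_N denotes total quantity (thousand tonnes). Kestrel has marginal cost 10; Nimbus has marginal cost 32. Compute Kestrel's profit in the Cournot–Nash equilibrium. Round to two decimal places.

5724.50

Kestrel's profit: π_K = (309 - 2Q)q_K - (10q_K). Setting ∂π_K/∂q_K = 0: 299 - 4q_K - 2(q_N) = 0.
Nimbus's first-order condition: 277 - 4q_N - 2(q_K) = 0.
Best responses: q_K = (299 - 2q_N)/4, q_N = (277 - 2q_K)/4.
Solving the pair: q_K = 107/2, q_N = 85/2.
Price P = 309 - 2·96 = 117.
Kestrel's profit: (117 - 10)·(107/2) = 5724.5000.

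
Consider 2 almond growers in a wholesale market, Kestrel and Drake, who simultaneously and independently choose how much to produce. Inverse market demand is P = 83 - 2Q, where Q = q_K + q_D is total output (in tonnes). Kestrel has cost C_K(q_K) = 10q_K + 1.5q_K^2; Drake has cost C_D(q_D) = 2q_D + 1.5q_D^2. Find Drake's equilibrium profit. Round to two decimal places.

306.34

Kestrel's profit: π_K = (83 - 2Q)q_K - (10q_K + (3/2)q_K²). Setting ∂π_K/∂q_K = 0: 73 - 7q_K - 2(q_D) = 0.
Drake's first-order condition: 81 - 7q_D - 2(q_K) = 0.
Best responses: q_K = (73 - 2q_D)/7, q_D = (81 - 2q_K)/7.
Solving the pair: q_K = 349/45, q_D = 421/45.
Price P = 83 - 2·(154/9) = 439/9.
Drake's profit: (439/9)·(421/45) - 2·(421/45) - (3/2)(421/45)² = 306.3425.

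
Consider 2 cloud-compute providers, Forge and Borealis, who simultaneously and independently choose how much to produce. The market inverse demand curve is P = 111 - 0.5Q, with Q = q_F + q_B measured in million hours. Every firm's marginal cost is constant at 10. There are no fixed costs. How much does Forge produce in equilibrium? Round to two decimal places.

67.33

A representative firm's profit is π_i = q_i(111 - 0.5Q) - 10q_i.
Setting ∂π_i/∂q_i = 0 with rivals' quantities fixed: 101 - q_i - (1/2)q_j = 0.
By symmetry each firm produces the same amount; substituting q_j = q_i yields q_i = 101/(3/2) = 202/3.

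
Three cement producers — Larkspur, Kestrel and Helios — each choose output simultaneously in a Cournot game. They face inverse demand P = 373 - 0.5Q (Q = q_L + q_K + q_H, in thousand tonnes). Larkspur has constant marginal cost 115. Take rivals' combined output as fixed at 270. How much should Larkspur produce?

With rivals' combined output fixed at 270, Larkspur's profit is π_L = (373 - (1/2)·270 - (1/2)q_L)q_L - (115q_L) = (238 - (1/2)q_L)q_L - (115q_L).
∂π_L/∂q_L = 123 - q_L = 0, so q_L = 123.

123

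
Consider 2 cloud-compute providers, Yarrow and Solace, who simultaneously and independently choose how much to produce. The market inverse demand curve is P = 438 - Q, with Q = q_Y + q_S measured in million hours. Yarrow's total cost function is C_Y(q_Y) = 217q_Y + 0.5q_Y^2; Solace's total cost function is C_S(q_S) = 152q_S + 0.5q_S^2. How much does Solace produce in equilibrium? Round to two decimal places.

Yarrow's profit: π_Y = (438 - Q)q_Y - (217q_Y + (1/2)q_Y²). Setting ∂π_Y/∂q_Y = 0: 221 - 3q_Y - (q_S) = 0.
Solace's first-order condition: 286 - 3q_S - (q_Y) = 0.
So q_Y = (221 - q_S)/3 and q_S = (286 - q_Y)/3.
Substituting one into the other gives q_Y = 377/8 and q_S = 637/8.

79.63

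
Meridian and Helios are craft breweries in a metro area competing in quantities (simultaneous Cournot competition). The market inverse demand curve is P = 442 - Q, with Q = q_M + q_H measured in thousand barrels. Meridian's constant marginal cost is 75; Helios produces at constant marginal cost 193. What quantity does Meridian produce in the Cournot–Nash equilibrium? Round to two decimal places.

Meridian's profit: π_M = (442 - Q)q_M - (75q_M). Setting ∂π_M/∂q_M = 0: 367 - 2q_M - (q_H) = 0.
Helios's profit: π_H = (442 - Q)q_H - (193q_H). Setting ∂π_H/∂q_H = 0: 249 - 2q_H - (q_M) = 0.
Rearranging gives the reaction functions q_M = (367 - q_H)/2 and q_H = (249 - q_M)/2.
Substituting one into the other gives q_M = 485/3 and q_H = 131/3.

161.67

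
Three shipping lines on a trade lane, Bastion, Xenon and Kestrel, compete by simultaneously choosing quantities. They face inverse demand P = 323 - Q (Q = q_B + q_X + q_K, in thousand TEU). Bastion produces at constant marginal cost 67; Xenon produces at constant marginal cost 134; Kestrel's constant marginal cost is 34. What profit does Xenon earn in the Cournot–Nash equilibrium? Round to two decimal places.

30.25

Bastion's profit: π_B = (323 - Q)q_B - (67q_B). Setting ∂π_B/∂q_B = 0: 256 - 2q_B - (q_X + q_K) = 0.
Xenon's profit: π_X = (323 - Q)q_X - (134q_X). Setting ∂π_X/∂q_X = 0: 189 - 2q_X - (q_B + q_K) = 0.
Kestrel's profit: π_K = (323 - Q)q_K - (34q_K). Setting ∂π_K/∂q_K = 0: 289 - 2q_K - (q_B + q_X) = 0.
Adding the 3 first-order conditions: 734 − 4Q = 0, so Q = 367/2.
Back-substituting: q_B = (256 − 367/2) = 145/2, q_X = (189 − 367/2) = 11/2, q_K = (289 − 367/2) = 211/2.
Price P = 323 - 367/2 = 279/2.
Xenon's profit: (279/2 - 134)·(11/2) = 121/4.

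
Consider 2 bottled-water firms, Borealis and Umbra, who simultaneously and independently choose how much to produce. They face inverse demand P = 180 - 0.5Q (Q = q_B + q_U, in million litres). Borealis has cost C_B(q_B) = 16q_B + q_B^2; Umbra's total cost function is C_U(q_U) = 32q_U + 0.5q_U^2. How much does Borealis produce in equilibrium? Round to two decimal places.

Borealis's profit: π_B = (180 - 0.5Q)q_B - (16q_B + q_B²). Setting ∂π_B/∂q_B = 0: 164 - 3q_B - (1/2)(q_U) = 0.
Umbra's first-order condition: 148 - 2q_U - (1/2)(q_B) = 0.
So q_B = (164 - (1/2)q_U)/3 and q_U = (148 - (1/2)q_B)/2.
Solving the pair: q_B = 1016/23, q_U = 1448/23.

44.17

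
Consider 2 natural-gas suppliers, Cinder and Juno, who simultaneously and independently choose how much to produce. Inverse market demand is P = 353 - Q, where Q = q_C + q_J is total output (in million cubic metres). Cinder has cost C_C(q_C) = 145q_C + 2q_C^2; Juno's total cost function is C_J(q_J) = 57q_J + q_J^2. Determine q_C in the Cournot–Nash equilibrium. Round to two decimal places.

Cinder's profit: π_C = (353 - Q)q_C - (145q_C + 2q_C²). Setting ∂π_C/∂q_C = 0: 208 - 6q_C - (q_J) = 0.
Juno's first-order condition: 296 - 4q_J - (q_C) = 0.
So q_C = (208 - q_J)/6 and q_J = (296 - q_C)/4.
Solving the pair: q_C = 536/23, q_J = 1568/23.

23.30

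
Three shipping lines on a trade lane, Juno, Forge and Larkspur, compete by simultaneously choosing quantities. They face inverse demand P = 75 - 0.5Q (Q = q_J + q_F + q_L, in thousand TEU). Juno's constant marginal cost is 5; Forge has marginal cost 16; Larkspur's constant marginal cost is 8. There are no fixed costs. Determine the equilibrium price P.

26

Juno's profit: π_J = (75 - 0.5Q)q_J - (5q_J). Setting ∂π_J/∂q_J = 0: 70 - q_J - (1/2)(q_F + q_L) = 0.
Forge's first-order condition: 59 - q_F - (1/2)(q_J + q_L) = 0.
Larkspur's first-order condition: 67 - q_L - (1/2)(q_J + q_F) = 0.
Adding the 3 first-order conditions: 196 − 2Q = 0, so Q = 98.
Back-substituting: q_J = (70 − 49)/(1/2) = 42, q_F = (59 − 49)/(1/2) = 20, q_L = (67 − 49)/(1/2) = 36.
Total output Q = 98, so price P = 75 - (1/2)·98 = 26.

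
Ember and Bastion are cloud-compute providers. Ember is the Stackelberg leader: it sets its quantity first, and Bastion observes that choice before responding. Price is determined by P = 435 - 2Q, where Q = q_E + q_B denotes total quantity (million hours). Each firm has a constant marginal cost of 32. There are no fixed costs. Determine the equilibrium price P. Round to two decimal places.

132.75

Solve by backward induction. Given q_E, the follower Bastion maximises π_B = (435 - 2q_E - 2q_B)q_B - 32q_B.
Follower FOC: 403 - 2q_E - 4q_B = 0, so q_B(q_E) = (403 - 2q_E)/4.
The leader anticipates this reaction. Substituting into P = 435 - 2Q gives P = 467/2 - q_E, so π_E = (467/2 - q_E)q_E - 32q_E.
Leader FOC: 403/2 - 2q_E = 0, so q_E = 403/4.
Then q_B = (403 - 2·(403/4))/4 = 403/8.
Total output Q = 1209/8, so price P = 435 - 2·(1209/8) = 531/4.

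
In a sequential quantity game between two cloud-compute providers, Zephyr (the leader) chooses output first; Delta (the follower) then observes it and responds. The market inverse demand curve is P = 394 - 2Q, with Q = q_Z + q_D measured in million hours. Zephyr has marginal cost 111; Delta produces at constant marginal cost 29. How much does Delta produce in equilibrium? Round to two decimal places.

66.13

The follower Delta best-responds to any q_Z: π_D = (394 - 2Q)q_D - 29q_D.
Setting the follower's marginal profit to zero, 365 - 2q_Z - 4q_D = 0, i.e. q_D = (365 - 2q_Z)/4.
Zephyr substitutes q_D(q_Z) into its own profit: π_Z = q_Z(394 - 2q_Z - (365 - 2q_Z)/2) - 111q_Z = (423/2 - q_Z)q_Z - 111q_Z.
Leader FOC: 201/2 - 2q_Z = 0, so q_Z = 201/4.
Then q_D = (365 - 2·(201/4))/4 = 529/8.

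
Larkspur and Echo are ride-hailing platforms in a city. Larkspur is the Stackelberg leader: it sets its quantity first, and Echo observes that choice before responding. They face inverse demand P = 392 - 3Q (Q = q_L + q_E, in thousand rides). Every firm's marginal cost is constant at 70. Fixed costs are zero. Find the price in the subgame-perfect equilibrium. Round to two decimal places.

The follower Echo best-responds to any q_L: π_E = (392 - 3Q)q_E - 70q_E.
Setting the follower's marginal profit to zero, 322 - 3q_L - 6q_E = 0, i.e. q_E = (322 - 3q_L)/6.
Larkspur substitutes q_E(q_L) into its own profit: π_L = q_L(392 - 3q_L - (322 - 3q_L)/2) - 70q_L = (231 - (3/2)q_L)q_L - 70q_L.
Maximising: ∂π_L/∂q_L = 161 - 3q_L = 0, giving q_L = 161/3.
Then q_E = (322 - 3·(161/3))/6 = 161/6.
Total output Q = 161/2, so price P = 392 - 3·(161/2) = 301/2.

150.50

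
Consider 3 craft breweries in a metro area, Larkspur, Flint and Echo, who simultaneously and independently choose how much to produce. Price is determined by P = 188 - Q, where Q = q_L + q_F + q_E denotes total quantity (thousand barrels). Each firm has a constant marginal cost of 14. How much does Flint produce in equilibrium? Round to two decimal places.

43.50

A representative firm's profit is π_i = q_i(188 - Q) - 14q_i.
First-order condition (treating rivals' output as given): 174 - 2q_i - Σ_{j≠i} q_j = 0.
By symmetry each firm produces the same amount; substituting Σ_{j≠i} q_j = 2q_i yields q_i = 174/4 = 87/2.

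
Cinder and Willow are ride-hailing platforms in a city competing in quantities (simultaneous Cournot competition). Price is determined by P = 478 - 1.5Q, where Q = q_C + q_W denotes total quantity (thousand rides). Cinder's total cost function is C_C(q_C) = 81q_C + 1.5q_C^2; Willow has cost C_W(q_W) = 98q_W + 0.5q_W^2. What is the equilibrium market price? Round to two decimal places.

Cinder's profit: π_C = (478 - 1.5Q)q_C - (81q_C + (3/2)q_C²). Setting ∂π_C/∂q_C = 0: 397 - 6q_C - (3/2)(q_W) = 0.
Willow's first-order condition: 380 - 4q_W - (3/2)(q_C) = 0.
Best responses: q_C = (397 - (3/2)q_W)/6, q_W = (380 - (3/2)q_C)/4.
Substituting one into the other gives q_C = 46.8046 and q_W = 77.4483.
Total output Q = 124.2529, so price P = 478 - (3/2)·124.2529 = 291.6207.

291.62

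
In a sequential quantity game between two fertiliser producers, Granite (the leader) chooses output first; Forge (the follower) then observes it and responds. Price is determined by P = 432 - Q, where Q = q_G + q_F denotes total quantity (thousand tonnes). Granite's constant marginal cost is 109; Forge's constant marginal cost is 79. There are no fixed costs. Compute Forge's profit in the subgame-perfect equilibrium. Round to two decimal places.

10660.56

The follower Forge best-responds to any q_G: π_F = (432 - Q)q_F - 79q_F.
Follower FOC: 353 - q_G - 2q_F = 0, so q_F(q_G) = (353 - q_G)/2.
The leader anticipates this reaction. Substituting into P = 432 - Q gives P = 511/2 - (1/2)q_G, so π_G = (511/2 - (1/2)q_G)q_G - 109q_G.
The leader's first-order condition 293/2 - q_G = 0 yields q_G = 293/2.
Then q_F = (353 - 293/2)/2 = 413/4.
Price P = 432 - 999/4 = 729/4.
Forge's profit: (729/4 - 79)·(413/4) = 10660.5625.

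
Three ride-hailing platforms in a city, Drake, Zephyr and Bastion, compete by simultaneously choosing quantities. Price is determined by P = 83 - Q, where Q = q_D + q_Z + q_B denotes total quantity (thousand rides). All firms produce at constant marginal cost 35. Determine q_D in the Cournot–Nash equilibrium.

Each firm earns π_i = (83 - Q)q_i - 35q_i.
Setting ∂π_i/∂q_i = 0 with rivals' quantities fixed: 48 - 2q_i - Σ_{j≠i} q_j = 0.
By symmetry each firm produces the same amount; substituting Σ_{j≠i} q_j = 2q_i yields q_i = 48/4 = 12.

12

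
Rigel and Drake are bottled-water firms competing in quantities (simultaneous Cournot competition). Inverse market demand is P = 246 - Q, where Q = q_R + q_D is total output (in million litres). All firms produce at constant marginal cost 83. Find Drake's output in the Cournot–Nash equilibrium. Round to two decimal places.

A representative firm's profit is π_i = q_i(246 - Q) - 83q_i.
Setting ∂π_i/∂q_i = 0 with rivals' quantities fixed: 163 - 2q_i - q_j = 0.
By symmetry each firm produces the same amount; substituting q_j = q_i yields q_i = 163/3.

54.33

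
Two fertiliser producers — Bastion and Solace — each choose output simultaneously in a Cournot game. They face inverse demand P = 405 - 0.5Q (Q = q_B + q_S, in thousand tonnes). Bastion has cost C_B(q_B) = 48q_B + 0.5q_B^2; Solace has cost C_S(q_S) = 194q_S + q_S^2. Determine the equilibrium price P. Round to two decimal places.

Bastion's profit: π_B = (405 - 0.5Q)q_B - (48q_B + (1/2)q_B²). Setting ∂π_B/∂q_B = 0: 357 - 2q_B - (1/2)(q_S) = 0.
Solace's profit: π_S = (405 - 0.5Q)q_S - (194q_S + q_S²). Setting ∂π_S/∂q_S = 0: 211 - 3q_S - (1/2)(q_B) = 0.
So q_B = (357 - (1/2)q_S)/2 and q_S = (211 - (1/2)q_B)/3.
Solving the pair: q_B = 167.9130, q_S = 974/23.
Total output Q = 210.2609, so price P = 405 - (1/2)·210.2609 = 299.8696.

299.87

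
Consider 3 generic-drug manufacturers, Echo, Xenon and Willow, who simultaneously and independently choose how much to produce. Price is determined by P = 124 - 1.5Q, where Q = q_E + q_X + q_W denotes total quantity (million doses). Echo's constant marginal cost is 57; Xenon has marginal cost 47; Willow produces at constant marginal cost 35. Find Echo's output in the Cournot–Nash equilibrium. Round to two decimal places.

5.83

Echo's profit: π_E = (124 - 1.5Q)q_E - (57q_E). Setting ∂π_E/∂q_E = 0: 67 - 3q_E - (3/2)(q_X + q_W) = 0.
Xenon's first-order condition: 77 - 3q_X - (3/2)(q_E + q_W) = 0.
Willow's profit: π_W = (124 - 1.5Q)q_W - (35q_W). Setting ∂π_W/∂q_W = 0: 89 - 3q_W - (3/2)(q_E + q_X) = 0.
Summing all 3 equations gives 233 − 6Q = 0, hence Q = 233/6.
Back-substituting: q_E = (67 − 233/4)/(3/2) = 35/6, q_X = (77 − 233/4)/(3/2) = 25/2, q_W = (89 − 233/4)/(3/2) = 41/2.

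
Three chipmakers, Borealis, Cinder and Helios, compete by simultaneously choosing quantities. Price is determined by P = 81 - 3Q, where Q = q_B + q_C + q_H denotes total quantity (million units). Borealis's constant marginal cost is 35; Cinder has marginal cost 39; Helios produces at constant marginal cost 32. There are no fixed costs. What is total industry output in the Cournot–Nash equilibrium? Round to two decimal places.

11.42

Borealis's profit: π_B = (81 - 3Q)q_B - (35q_B). Setting ∂π_B/∂q_B = 0: 46 - 6q_B - 3(q_C + q_H) = 0.
Cinder's first-order condition: 42 - 6q_C - 3(q_B + q_H) = 0.
Helios's profit: π_H = (81 - 3Q)q_H - (32q_H). Setting ∂π_H/∂q_H = 0: 49 - 6q_H - 3(q_B + q_C) = 0.
Adding the 3 first-order conditions: 137 − 12Q = 0, so Q = 137/12.
Back-substituting: q_B = (46 − 137/4)/3 = 47/12, q_C = (42 − 137/4)/3 = 31/12, q_H = (49 − 137/4)/3 = 59/12.
Total output Q = 47/12 + 31/12 + 59/12 = 137/12.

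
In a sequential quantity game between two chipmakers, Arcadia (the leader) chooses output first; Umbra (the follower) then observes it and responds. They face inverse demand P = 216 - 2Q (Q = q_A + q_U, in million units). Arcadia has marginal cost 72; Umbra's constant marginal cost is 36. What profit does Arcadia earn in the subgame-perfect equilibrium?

729

Solve by backward induction. Given q_A, the follower Umbra maximises π_U = (216 - 2q_A - 2q_U)q_U - 36q_U.
Follower FOC: 180 - 2q_A - 4q_U = 0, so q_U(q_A) = (180 - 2q_A)/4.
Arcadia substitutes q_U(q_A) into its own profit: π_A = q_A(216 - 2q_A - (180 - 2q_A)/2) - 72q_A = (126 - q_A)q_A - 72q_A.
Leader FOC: 54 - 2q_A = 0, so q_A = 27.
Then q_U = (180 - 2·27)/4 = 63/2.
Price P = 216 - 2·(117/2) = 99.
Arcadia's profit: (99 - 72)·27 = 729.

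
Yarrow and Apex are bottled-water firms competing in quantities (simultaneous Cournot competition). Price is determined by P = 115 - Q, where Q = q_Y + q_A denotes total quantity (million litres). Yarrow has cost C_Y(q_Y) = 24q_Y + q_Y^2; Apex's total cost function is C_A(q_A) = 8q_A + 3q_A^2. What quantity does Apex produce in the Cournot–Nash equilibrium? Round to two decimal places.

10.87

Yarrow's profit: π_Y = (115 - Q)q_Y - (24q_Y + q_Y²). Setting ∂π_Y/∂q_Y = 0: 91 - 4q_Y - (q_A) = 0.
Apex's profit: π_A = (115 - Q)q_A - (8q_A + 3q_A²). Setting ∂π_A/∂q_A = 0: 107 - 8q_A - (q_Y) = 0.
So q_Y = (91 - q_A)/4 and q_A = (107 - q_Y)/8.
Solving the pair: q_Y = 621/31, q_A = 337/31.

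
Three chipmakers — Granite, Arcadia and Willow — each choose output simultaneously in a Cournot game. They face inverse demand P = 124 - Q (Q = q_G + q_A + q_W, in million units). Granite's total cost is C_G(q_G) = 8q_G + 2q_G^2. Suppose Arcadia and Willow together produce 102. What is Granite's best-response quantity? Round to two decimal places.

With rivals' combined output fixed at 102, Granite's profit is π_G = (124 - 102 - q_G)q_G - (8q_G + 2q_G²) = (22 - q_G)q_G - (8q_G + 2q_G²).
∂π_G/∂q_G = 14 - 6q_G = 0, so q_G = 7/3.

2.33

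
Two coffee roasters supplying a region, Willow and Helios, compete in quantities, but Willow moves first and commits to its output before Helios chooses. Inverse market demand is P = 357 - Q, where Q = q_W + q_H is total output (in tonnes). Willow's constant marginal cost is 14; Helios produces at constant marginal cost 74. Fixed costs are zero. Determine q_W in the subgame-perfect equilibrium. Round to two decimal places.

201.50

The follower Helios best-responds to any q_W: π_H = (357 - Q)q_H - 74q_H.
∂π_H/∂q_H = 283 - q_W - 2q_H = 0 gives the reaction function q_H = (283 - q_W)/2.
The leader anticipates this reaction. Substituting into P = 357 - Q gives P = 431/2 - (1/2)q_W, so π_W = (431/2 - (1/2)q_W)q_W - 14q_W.
Leader FOC: 403/2 - q_W = 0, so q_W = 403/2.
Then q_H = (283 - 403/2)/2 = 163/4.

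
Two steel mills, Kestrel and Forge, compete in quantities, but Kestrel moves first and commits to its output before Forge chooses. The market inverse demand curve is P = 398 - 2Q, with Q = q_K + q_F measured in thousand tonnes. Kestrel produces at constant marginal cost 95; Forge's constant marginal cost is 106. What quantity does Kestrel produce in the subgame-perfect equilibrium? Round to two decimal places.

Solve by backward induction. Given q_K, the follower Forge maximises π_F = (398 - 2q_K - 2q_F)q_F - 106q_F.
∂π_F/∂q_F = 292 - 2q_K - 4q_F = 0 gives the reaction function q_F = (292 - 2q_K)/4.
Kestrel substitutes q_F(q_K) into its own profit: π_K = q_K(398 - 2q_K - (292 - 2q_K)/2) - 95q_K = (252 - q_K)q_K - 95q_K.
Leader FOC: 157 - 2q_K = 0, so q_K = 157/2.
Then q_F = (292 - 2·(157/2))/4 = 135/4.

78.50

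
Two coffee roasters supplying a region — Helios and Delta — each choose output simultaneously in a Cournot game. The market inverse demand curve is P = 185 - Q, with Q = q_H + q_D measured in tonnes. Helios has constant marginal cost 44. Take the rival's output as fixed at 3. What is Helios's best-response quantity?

69

With the rival's output fixed at 3, Helios's profit is π_H = (185 - 3 - q_H)q_H - (44q_H) = (182 - q_H)q_H - (44q_H).
∂π_H/∂q_H = 138 - 2q_H = 0, so q_H = 69.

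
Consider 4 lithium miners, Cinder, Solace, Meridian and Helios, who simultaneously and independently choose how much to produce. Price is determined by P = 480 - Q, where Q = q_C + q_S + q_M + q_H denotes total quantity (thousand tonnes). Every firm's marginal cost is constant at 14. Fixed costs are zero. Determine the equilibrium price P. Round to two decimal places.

A representative firm's profit is π_i = q_i(480 - Q) - 14q_i.
Setting ∂π_i/∂q_i = 0 with rivals' quantities fixed: 466 - 2q_i - Σ_{j≠i} q_j = 0.
By symmetry each firm produces the same amount; substituting Σ_{j≠i} q_j = 3q_i yields q_i = 466/5.
Total output Q = 1864/5, so price P = 480 - 1864/5 = 536/5.

107.20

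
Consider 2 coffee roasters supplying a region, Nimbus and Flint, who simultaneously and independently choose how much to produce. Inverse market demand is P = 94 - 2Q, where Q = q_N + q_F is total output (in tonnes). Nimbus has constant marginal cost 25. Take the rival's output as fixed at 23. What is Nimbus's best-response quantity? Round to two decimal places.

With the rival's output fixed at 23, Nimbus's profit is π_N = (94 - 2·23 - 2q_N)q_N - (25q_N) = (48 - 2q_N)q_N - (25q_N).
∂π_N/∂q_N = 23 - 4q_N = 0, so q_N = 23/4.

5.75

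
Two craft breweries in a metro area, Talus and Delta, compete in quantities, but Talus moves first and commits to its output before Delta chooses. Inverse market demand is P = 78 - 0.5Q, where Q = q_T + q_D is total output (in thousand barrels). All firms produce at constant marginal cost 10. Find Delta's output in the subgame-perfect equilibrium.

Solve by backward induction. Given q_T, the follower Delta maximises π_D = (78 - (1/2)q_T - (1/2)q_D)q_D - 10q_D.
Setting the follower's marginal profit to zero, 68 - (1/2)q_T - q_D = 0, i.e. q_D = (68 - (1/2)q_T).
Talus substitutes q_D(q_T) into its own profit: π_T = q_T(78 - (1/2)q_T - (68 - (1/2)q_T)/2) - 10q_T = (44 - (1/4)q_T)q_T - 10q_T.
Maximising: ∂π_T/∂q_T = 34 - (1/2)q_T = 0, giving q_T = 68.
Then q_D = (68 - (1/2)·68) = 34.

34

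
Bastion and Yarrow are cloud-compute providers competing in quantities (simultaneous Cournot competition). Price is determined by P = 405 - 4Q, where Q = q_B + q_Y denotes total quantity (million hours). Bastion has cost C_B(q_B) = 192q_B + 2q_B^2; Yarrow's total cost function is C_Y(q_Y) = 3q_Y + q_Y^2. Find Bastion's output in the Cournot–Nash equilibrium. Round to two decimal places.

Bastion's profit: π_B = (405 - 4Q)q_B - (192q_B + 2q_B²). Setting ∂π_B/∂q_B = 0: 213 - 12q_B - 4(q_Y) = 0.
Yarrow's first-order condition: 402 - 10q_Y - 4(q_B) = 0.
Best responses: q_B = (213 - 4q_Y)/12, q_Y = (402 - 4q_B)/10.
Substituting one into the other gives q_B = 261/52 and q_Y = 993/26.

5.02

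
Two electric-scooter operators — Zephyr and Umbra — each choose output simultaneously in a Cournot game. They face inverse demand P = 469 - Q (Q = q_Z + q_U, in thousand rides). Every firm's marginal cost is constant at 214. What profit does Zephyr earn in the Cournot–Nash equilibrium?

A representative firm's profit is π_i = q_i(469 - Q) - 214q_i.
First-order condition (treating rivals' output as given): 255 - 2q_i - q_j = 0.
With identical firms every q_j equals q_i, so q_j = q_i and 255 = 3q_i, giving q_i = 85.
Price P = 469 - 170 = 299.
Zephyr's profit: (299 - 214)·85 = 7225.

7225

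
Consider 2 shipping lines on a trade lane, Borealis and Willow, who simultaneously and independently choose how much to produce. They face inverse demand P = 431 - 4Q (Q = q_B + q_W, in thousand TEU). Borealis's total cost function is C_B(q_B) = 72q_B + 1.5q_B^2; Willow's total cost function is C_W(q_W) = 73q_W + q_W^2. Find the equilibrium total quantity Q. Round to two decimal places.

49.57

Borealis's profit: π_B = (431 - 4Q)q_B - (72q_B + (3/2)q_B²). Setting ∂π_B/∂q_B = 0: 359 - 11q_B - 4(q_W) = 0.
Willow's first-order condition: 358 - 10q_W - 4(q_B) = 0.
Best responses: q_B = (359 - 4q_W)/11, q_W = (358 - 4q_B)/10.
Solving the pair: q_B = 1079/47, q_W = 1251/47.
Total output Q = 1079/47 + 1251/47 = 49.5745.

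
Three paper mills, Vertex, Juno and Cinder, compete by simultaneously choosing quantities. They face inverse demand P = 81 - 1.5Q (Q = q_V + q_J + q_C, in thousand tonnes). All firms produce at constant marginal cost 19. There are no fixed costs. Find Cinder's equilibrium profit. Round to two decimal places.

160.17

Each firm earns π_i = (81 - 1.5Q)q_i - 19q_i.
First-order condition (treating rivals' output as given): 62 - 3q_i - (3/2)·Σ_{j≠i} q_j = 0.
With identical firms every q_j equals q_i, so Σ_{j≠i} q_j = 2q_i and 62 = 6q_i, giving q_i = 31/3.
Price P = 81 - (3/2)·31 = 69/2.
Cinder's profit: (69/2 - 19)·(31/3) = 961/6.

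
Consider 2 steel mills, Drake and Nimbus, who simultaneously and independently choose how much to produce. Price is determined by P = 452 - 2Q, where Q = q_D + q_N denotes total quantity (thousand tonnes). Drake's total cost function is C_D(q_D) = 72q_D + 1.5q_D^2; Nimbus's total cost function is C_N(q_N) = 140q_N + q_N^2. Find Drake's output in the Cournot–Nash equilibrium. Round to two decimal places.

43.58

Drake's profit: π_D = (452 - 2Q)q_D - (72q_D + (3/2)q_D²). Setting ∂π_D/∂q_D = 0: 380 - 7q_D - 2(q_N) = 0.
Nimbus's profit: π_N = (452 - 2Q)q_N - (140q_N + q_N²). Setting ∂π_N/∂q_N = 0: 312 - 6q_N - 2(q_D) = 0.
So q_D = (380 - 2q_N)/7 and q_N = (312 - 2q_D)/6.
Substituting one into the other gives q_D = 828/19 and q_N = 712/19.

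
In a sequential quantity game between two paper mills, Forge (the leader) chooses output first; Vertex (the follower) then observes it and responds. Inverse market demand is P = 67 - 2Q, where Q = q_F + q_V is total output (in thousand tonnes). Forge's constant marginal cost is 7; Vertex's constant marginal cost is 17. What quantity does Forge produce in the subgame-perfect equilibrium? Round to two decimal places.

Solve by backward induction. Given q_F, the follower Vertex maximises π_V = (67 - 2q_F - 2q_V)q_V - 17q_V.
Setting the follower's marginal profit to zero, 50 - 2q_F - 4q_V = 0, i.e. q_V = (50 - 2q_F)/4.
Forge substitutes q_V(q_F) into its own profit: π_F = q_F(67 - 2q_F - (50 - 2q_F)/2) - 7q_F = (42 - q_F)q_F - 7q_F.
Maximising: ∂π_F/∂q_F = 35 - 2q_F = 0, giving q_F = 35/2.
Then q_V = (50 - 2·(35/2))/4 = 15/4.

17.50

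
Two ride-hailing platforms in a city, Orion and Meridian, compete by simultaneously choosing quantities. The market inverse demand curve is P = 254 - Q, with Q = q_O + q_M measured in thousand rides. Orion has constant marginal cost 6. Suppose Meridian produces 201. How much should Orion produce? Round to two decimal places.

With the rival's output fixed at 201, Orion's profit is π_O = (254 - 201 - q_O)q_O - (6q_O) = (53 - q_O)q_O - (6q_O).
∂π_O/∂q_O = 47 - 2q_O = 0, so q_O = 47/2.

23.50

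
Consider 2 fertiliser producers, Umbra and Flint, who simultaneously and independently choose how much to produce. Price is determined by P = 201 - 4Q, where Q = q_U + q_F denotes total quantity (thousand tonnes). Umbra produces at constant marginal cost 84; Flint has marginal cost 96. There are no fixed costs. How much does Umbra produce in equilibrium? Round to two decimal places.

Umbra's profit: π_U = (201 - 4Q)q_U - (84q_U). Setting ∂π_U/∂q_U = 0: 117 - 8q_U - 4(q_F) = 0.
Flint's profit: π_F = (201 - 4Q)q_F - (96q_F). Setting ∂π_F/∂q_F = 0: 105 - 8q_F - 4(q_U) = 0.
Rearranging gives the reaction functions q_U = (117 - 4q_F)/8 and q_F = (105 - 4q_U)/8.
Substituting one into the other gives q_U = 43/4 and q_F = 31/4.

10.75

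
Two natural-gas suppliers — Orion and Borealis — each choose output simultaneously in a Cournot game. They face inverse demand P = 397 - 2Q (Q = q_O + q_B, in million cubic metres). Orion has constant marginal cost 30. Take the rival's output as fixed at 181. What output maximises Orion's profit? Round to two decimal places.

1.25

With the rival's output fixed at 181, Orion's profit is π_O = (397 - 2·181 - 2q_O)q_O - (30q_O) = (35 - 2q_O)q_O - (30q_O).
∂π_O/∂q_O = 5 - 4q_O = 0, so q_O = 5/4.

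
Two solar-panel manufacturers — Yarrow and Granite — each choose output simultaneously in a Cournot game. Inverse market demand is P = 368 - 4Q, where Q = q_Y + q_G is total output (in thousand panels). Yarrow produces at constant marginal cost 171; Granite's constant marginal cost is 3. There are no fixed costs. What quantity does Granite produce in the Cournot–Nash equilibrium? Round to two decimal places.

Yarrow's profit: π_Y = (368 - 4Q)q_Y - (171q_Y). Setting ∂π_Y/∂q_Y = 0: 197 - 8q_Y - 4(q_G) = 0.
Granite's first-order condition: 365 - 8q_G - 4(q_Y) = 0.
Best responses: q_Y = (197 - 4q_G)/8, q_G = (365 - 4q_Y)/8.
Substituting one into the other gives q_Y = 29/12 and q_G = 533/12.

44.42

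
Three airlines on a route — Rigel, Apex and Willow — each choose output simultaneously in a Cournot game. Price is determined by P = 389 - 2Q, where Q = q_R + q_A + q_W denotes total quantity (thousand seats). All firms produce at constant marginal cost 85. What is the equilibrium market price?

161

Each firm earns π_i = (389 - 2Q)q_i - 85q_i.
Setting ∂π_i/∂q_i = 0 with rivals' quantities fixed: 304 - 4q_i - 2·Σ_{j≠i} q_j = 0.
With identical firms every q_j equals q_i, so Σ_{j≠i} q_j = 2q_i and 304 = 8q_i, giving q_i = 38.
Total output Q = 114, so price P = 389 - 2·114 = 161.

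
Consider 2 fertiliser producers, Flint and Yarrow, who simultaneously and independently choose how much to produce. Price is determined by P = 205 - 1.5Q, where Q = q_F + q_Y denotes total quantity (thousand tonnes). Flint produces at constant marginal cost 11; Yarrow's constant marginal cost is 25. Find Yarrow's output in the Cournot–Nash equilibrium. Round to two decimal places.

Flint's profit: π_F = (205 - 1.5Q)q_F - (11q_F). Setting ∂π_F/∂q_F = 0: 194 - 3q_F - (3/2)(q_Y) = 0.
Yarrow's profit: π_Y = (205 - 1.5Q)q_Y - (25q_Y). Setting ∂π_Y/∂q_Y = 0: 180 - 3q_Y - (3/2)(q_F) = 0.
Rearranging gives the reaction functions q_F = (194 - (3/2)q_Y)/3 and q_Y = (180 - (3/2)q_F)/3.
Solving the pair: q_F = 416/9, q_Y = 332/9.

36.89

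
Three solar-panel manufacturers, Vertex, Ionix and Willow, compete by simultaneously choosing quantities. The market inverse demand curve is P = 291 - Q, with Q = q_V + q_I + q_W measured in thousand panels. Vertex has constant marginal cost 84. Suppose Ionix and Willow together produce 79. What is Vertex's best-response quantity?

With rivals' combined output fixed at 79, Vertex's profit is π_V = (291 - 79 - q_V)q_V - (84q_V) = (212 - q_V)q_V - (84q_V).
∂π_V/∂q_V = 128 - 2q_V = 0, so q_V = 64.

64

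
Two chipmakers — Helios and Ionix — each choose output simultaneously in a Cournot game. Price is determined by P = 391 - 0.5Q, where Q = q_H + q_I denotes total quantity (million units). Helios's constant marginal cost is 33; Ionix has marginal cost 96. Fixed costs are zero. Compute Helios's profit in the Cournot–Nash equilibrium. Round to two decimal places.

Helios's profit: π_H = (391 - 0.5Q)q_H - (33q_H). Setting ∂π_H/∂q_H = 0: 358 - q_H - (1/2)(q_I) = 0.
Ionix's first-order condition: 295 - q_I - (1/2)(q_H) = 0.
So q_H = (358 - (1/2)q_I) and q_I = (295 - (1/2)q_H).
Solving the pair: q_H = 842/3, q_I = 464/3.
Price P = 391 - (1/2)·(1306/3) = 520/3.
Helios's profit: (520/3 - 33)·(842/3) = 39386.8889.

39386.89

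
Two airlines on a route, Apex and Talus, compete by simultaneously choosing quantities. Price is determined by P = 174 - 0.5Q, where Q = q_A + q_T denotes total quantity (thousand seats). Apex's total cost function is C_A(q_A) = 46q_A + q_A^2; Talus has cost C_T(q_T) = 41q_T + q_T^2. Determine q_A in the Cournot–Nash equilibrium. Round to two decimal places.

Apex's profit: π_A = (174 - 0.5Q)q_A - (46q_A + q_A²). Setting ∂π_A/∂q_A = 0: 128 - 3q_A - (1/2)(q_T) = 0.
Talus's first-order condition: 133 - 3q_T - (1/2)(q_A) = 0.
Best responses: q_A = (128 - (1/2)q_T)/3, q_T = (133 - (1/2)q_A)/3.
Solving the pair: q_A = 254/7, q_T = 268/7.

36.29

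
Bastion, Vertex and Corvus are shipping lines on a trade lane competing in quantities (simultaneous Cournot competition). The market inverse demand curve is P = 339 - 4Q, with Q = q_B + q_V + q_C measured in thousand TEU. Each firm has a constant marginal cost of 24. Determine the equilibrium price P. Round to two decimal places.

Each firm earns π_i = (339 - 4Q)q_i - 24q_i.
First-order condition (treating rivals' output as given): 315 - 8q_i - 4·Σ_{j≠i} q_j = 0.
With identical firms every q_j equals q_i, so Σ_{j≠i} q_j = 2q_i and 315 = 16q_i, giving q_i = 315/16.
Total output Q = 945/16, so price P = 339 - 4·(945/16) = 411/4.

102.75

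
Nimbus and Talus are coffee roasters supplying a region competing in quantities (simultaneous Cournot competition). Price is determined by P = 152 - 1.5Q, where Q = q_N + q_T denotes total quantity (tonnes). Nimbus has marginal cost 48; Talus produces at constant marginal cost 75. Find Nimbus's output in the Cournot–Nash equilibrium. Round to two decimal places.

29.11

Nimbus's profit: π_N = (152 - 1.5Q)q_N - (48q_N). Setting ∂π_N/∂q_N = 0: 104 - 3q_N - (3/2)(q_T) = 0.
Talus's first-order condition: 77 - 3q_T - (3/2)(q_N) = 0.
Rearranging gives the reaction functions q_N = (104 - (3/2)q_T)/3 and q_T = (77 - (3/2)q_N)/3.
Solving the pair: q_N = 262/9, q_T = 100/9.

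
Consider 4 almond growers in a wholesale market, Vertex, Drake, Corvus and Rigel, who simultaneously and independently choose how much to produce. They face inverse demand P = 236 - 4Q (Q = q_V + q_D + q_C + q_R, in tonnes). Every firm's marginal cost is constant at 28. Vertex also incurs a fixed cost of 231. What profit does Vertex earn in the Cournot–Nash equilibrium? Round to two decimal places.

Each firm earns π_i = (236 - 4Q)q_i - 28q_i.
Setting ∂π_i/∂q_i = 0 with rivals' quantities fixed: 208 - 8q_i - 4·Σ_{j≠i} q_j = 0.
By symmetry each firm produces the same amount; substituting Σ_{j≠i} q_j = 3q_i yields q_i = 208/20 = 52/5.
Price P = 236 - 4·(208/5) = 348/5.
Vertex's profit: (348/5 - 28)·(52/5) - 231 = 201.6400.

201.64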